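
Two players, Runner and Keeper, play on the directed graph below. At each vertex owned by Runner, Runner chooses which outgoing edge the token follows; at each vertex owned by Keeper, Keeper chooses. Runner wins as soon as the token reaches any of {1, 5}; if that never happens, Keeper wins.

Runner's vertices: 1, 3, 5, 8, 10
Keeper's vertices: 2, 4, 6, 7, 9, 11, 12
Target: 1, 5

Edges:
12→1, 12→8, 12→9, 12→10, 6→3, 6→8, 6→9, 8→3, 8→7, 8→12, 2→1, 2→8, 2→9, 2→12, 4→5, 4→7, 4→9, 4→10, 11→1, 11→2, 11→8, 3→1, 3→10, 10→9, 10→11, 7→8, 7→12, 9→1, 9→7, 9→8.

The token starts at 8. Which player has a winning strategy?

Runner

A0 = {1, 5}
A1: add {3} — 3 (Runner) has 3→1.
A2: add {8} — 8 (Runner) has 8→3.
A3 = A2; e.g. 2 (Keeper) can still go to 9. Fixed point.
8 ∈ A2, so Runner can force the target.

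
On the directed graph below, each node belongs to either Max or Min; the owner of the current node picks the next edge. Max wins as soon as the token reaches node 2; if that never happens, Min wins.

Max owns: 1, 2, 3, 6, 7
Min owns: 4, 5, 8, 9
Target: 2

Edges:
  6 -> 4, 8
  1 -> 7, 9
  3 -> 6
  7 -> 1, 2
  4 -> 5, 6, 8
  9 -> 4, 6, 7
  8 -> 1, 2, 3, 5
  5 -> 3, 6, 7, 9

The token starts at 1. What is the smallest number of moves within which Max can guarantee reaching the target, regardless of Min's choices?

A0 = {2}
A1: add {7} — 7 (Max) has 7→2.
A2: add {1} — 1 (Max) has 1→7.
A3 = A2; e.g. 3 (Max) has no edge into A2. Fixed point.
1 enters the attractor at level 2, so Max can force the target in 2 moves from there.

2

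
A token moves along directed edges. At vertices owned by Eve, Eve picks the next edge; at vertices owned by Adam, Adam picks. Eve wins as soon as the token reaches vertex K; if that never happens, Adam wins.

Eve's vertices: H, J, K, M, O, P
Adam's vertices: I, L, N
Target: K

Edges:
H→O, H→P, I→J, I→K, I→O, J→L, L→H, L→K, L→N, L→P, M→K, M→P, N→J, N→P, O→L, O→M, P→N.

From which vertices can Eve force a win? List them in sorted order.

A0 = {K}
A1: add {M} — M (Eve) has M→K.
A2: add {O} — O (Eve) has O→M.
A3: add {H} — H (Eve) has H→O.
A4 = A3; e.g. I (Adam) can still go to J. Fixed point.
Eve's winning region = {H, K, M, O}.

H, K, M, O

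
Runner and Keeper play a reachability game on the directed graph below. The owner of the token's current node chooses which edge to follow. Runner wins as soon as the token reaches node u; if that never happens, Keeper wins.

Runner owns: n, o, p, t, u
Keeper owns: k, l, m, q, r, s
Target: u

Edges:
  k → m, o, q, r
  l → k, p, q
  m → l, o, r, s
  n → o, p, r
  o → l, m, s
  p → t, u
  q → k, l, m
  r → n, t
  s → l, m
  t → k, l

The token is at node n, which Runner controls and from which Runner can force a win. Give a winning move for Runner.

p

A0 = {u}
A1: add {p} — p (Runner) has p→u.
A2: add {n} — n (Runner) has n→p.
A3 = A2; e.g. k (Keeper) can still go to m. Fixed point.
From n, successor p is in the attractor (rank 1); the other successors o, r are not.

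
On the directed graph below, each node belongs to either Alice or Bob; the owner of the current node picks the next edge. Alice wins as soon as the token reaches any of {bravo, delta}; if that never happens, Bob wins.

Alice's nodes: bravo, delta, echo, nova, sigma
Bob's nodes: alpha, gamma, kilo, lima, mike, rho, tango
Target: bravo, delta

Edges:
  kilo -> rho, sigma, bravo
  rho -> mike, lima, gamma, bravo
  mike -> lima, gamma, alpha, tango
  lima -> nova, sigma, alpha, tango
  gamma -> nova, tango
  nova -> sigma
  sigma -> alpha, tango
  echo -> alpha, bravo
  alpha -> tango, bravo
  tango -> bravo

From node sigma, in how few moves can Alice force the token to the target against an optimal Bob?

A0 = {bravo, delta}
A1: add {echo, tango} — echo (Alice) has echo→bravo; tango (Bob): all of {bravo} already in.
A2: add {alpha, sigma} — sigma (Alice) has sigma→tango; alpha (Bob): all of {tango, bravo} already in.
sigma enters the attractor at level 2, so Alice can force the target in 2 moves from there.

2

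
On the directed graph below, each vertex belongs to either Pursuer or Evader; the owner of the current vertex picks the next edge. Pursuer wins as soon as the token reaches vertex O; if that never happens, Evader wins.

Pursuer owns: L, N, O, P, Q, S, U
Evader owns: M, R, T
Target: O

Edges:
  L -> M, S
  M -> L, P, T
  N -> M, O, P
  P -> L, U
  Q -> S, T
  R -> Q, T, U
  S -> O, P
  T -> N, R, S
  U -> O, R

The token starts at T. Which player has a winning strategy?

A0 = {O}
A1: add {N, S, U} — N (Pursuer) has N→O; S (Pursuer) has S→O; U (Pursuer) has U→O.
A2: add {L, P, Q} — L (Pursuer) has L→S; P (Pursuer) has P→U; Q (Pursuer) has Q→S.
A3 = A2; e.g. M (Evader) can still go to T. Fixed point.
T never enters the attractor, so Evader can avoid the target forever.

Evader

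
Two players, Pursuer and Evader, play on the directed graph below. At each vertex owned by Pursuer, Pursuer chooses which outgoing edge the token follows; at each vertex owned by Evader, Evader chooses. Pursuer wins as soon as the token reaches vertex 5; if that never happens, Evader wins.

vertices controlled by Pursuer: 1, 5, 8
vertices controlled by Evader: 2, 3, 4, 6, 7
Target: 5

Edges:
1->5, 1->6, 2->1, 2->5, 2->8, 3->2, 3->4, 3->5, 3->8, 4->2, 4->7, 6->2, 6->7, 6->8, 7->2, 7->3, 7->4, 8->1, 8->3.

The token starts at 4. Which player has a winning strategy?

A0 = {5}
A1: add {1} — 1 (Pursuer) has 1→5.
A2: add {8} — 8 (Pursuer) has 8→1.
A3: add {2} — 2 (Evader): all of {1, 5, 8} already in.
A4 = A3; e.g. 3 (Evader) can still go to 4. Fixed point.
4 never enters the attractor, so Evader can avoid the target forever.

Evader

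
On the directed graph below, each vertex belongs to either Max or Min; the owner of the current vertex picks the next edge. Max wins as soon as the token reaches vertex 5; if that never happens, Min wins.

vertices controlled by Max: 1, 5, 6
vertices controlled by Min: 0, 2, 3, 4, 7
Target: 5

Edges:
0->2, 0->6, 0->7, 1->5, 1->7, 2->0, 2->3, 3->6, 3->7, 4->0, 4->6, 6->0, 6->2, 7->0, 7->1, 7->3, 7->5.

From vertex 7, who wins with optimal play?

Min

A0 = {5}
A1: add {1} — 1 (Max) has 1→5.
A2 = A1; e.g. 0 (Min) can still go to 2. Fixed point.
7 never enters the attractor, so Min can avoid the target forever.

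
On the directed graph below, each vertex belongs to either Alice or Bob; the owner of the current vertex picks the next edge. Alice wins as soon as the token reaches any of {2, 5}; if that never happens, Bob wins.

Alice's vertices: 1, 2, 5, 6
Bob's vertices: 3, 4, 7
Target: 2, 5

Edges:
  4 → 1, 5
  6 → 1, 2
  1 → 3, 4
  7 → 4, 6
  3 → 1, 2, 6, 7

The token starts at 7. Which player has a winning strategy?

A0 = {2, 5}
A1: add {6} — 6 (Alice) has 6→2.
A2 = A1; e.g. 1 (Alice) has no edge into A1. Fixed point.
7 never enters the attractor, so Bob can avoid the target forever.

Bob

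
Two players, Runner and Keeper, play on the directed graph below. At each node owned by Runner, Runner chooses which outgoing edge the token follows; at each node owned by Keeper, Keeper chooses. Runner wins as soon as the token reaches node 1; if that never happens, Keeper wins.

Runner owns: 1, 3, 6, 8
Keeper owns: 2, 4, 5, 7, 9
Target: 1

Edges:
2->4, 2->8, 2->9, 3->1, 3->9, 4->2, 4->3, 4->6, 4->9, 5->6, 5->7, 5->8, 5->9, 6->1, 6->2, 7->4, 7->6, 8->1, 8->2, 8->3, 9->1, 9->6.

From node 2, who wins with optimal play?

Keeper

A0 = {1}
A1: add {3, 6, 8} — 3 (Runner) has 3→1; 6 (Runner) has 6→1; 8 (Runner) has 8→1.
A2: add {9} — 9 (Keeper): all of {1, 6} already in.
A3 = A2; e.g. 2 (Keeper) can still go to 4. Fixed point.
2 never enters the attractor, so Keeper can avoid the target forever.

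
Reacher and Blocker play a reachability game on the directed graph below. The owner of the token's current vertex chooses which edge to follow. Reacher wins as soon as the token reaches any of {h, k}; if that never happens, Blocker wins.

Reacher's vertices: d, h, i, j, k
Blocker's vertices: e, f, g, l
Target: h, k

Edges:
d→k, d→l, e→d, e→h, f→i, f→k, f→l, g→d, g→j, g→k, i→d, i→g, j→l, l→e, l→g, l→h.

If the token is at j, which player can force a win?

Blocker

A0 = {h, k}
A1: add {d} — d (Reacher) has d→k.
A2: add {e, i} — e (Blocker): all of {d, h} already in; i (Reacher) has i→d.
A3 = A2; e.g. f (Blocker) can still go to l. Fixed point.
j never enters the attractor, so Blocker can avoid the target forever.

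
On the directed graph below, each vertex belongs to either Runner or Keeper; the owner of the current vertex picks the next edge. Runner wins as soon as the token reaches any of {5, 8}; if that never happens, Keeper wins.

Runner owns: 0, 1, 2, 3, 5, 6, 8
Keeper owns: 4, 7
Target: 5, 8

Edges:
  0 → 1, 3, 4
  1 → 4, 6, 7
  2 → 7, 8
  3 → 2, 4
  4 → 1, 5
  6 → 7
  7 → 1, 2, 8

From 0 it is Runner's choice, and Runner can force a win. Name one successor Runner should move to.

A0 = {5, 8}
A1: add {2} — 2 (Runner) has 2→8.
A2: add {3} — 3 (Runner) has 3→2.
A3: add {0} — 0 (Runner) has 0→3.
A4 = A3; e.g. 1 (Runner) has no edge into A3. Fixed point.
From 0, successor 3 is in the attractor (rank 2); the other successors 1, 4 are not.

3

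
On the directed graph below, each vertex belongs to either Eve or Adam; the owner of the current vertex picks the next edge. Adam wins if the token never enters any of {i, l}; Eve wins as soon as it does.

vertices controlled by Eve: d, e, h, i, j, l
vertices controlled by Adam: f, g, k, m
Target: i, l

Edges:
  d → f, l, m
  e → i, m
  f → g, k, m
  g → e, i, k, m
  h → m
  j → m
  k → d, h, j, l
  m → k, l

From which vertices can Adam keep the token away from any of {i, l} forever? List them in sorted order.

A0 = {i, l}
A1: add {d, e} — d (Eve) has d→l; e (Eve) has e→i.
A2 = A1; e.g. f (Adam) can still go to g. Fixed point.
Eve's attractor = {d, e, i, l}; Adam avoids the target exactly from the complement.

f, g, h, j, k, m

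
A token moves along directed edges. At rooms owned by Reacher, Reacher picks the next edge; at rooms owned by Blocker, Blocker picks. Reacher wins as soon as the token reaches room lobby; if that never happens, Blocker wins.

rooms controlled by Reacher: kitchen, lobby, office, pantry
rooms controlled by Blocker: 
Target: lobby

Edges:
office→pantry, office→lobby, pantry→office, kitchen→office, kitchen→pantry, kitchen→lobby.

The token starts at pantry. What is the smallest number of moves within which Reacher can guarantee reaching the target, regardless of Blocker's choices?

2

A0 = {lobby}
A1: add {kitchen, office} — office (Reacher) has office→lobby; kitchen (Reacher) has kitchen→lobby.
A2: add {pantry} — pantry (Reacher) has pantry→office.
A2 = all vertices. Fixed point.
pantry enters the attractor at level 2, so Reacher can force the target in 2 moves from there.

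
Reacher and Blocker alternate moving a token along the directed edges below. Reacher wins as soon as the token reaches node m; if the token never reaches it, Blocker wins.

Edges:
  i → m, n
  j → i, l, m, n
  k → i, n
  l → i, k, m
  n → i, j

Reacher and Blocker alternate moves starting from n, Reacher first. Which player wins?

Blocker

Track states (vertex, player-to-move).
A0 = {(m,Reacher), (m,Blocker)}
A1: add {(i,Reacher), (j,Reacher), (l,Reacher)}.
A2: add {(n,Blocker)}.
A3: add {(k,Reacher)}.
A4: add {(l,Blocker)}.
A5 = A4; e.g. (i,Blocker) stays out. (n,Reacher) never enters ⇒ Blocker avoids the target.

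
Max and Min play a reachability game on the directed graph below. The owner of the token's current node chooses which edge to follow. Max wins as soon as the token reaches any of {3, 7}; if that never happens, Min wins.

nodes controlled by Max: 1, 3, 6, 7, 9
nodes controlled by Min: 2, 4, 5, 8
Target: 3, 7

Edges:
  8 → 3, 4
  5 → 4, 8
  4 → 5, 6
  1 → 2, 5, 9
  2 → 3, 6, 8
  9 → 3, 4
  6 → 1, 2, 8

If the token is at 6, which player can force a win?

Max

A0 = {3, 7}
A1: add {9} — 9 (Max) has 9→3.
A2: add {1} — 1 (Max) has 1→9.
A3: add {6} — 6 (Max) has 6→1.
A4 = A3; e.g. 2 (Min) can still go to 8. Fixed point.
6 ∈ A3, so Max can force the target.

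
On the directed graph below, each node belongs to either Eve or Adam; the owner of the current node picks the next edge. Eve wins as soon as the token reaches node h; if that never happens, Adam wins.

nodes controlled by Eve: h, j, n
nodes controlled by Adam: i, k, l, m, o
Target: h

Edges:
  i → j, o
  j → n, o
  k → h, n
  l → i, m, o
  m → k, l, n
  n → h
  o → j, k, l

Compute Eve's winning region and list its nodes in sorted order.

h, j, k, n

A0 = {h}
A1: add {n} — n (Eve) has n→h.
A2: add {j, k} — j (Eve) has j→n; k (Adam): all of {h, n} already in.
A3 = A2; e.g. i (Adam) can still go to o. Fixed point.
Eve's winning region = {h, j, k, n}.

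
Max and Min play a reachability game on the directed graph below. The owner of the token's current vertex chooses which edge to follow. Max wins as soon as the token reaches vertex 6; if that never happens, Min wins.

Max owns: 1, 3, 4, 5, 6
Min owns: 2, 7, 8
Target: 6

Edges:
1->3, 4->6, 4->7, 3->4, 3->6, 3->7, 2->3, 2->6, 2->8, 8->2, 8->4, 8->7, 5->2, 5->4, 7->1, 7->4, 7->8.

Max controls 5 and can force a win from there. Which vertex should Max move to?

A0 = {6}
A1: add {3, 4} — 3 (Max) has 3→6; 4 (Max) has 4→6.
A2: add {1, 5} — 1 (Max) has 1→3; 5 (Max) has 5→4.
A3 = A2; e.g. 2 (Min) can still go to 8. Fixed point.
From 5, successor 4 is in the attractor (rank 1); the other successor 2 is not.

4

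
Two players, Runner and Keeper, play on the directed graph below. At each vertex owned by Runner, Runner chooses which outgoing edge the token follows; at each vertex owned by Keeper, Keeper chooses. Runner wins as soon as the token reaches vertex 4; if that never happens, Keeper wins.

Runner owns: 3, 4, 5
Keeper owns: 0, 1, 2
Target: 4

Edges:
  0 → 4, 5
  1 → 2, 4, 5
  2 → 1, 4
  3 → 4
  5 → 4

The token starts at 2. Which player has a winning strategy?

A0 = {4}
A1: add {3, 5} — 3 (Runner) has 3→4; 5 (Runner) has 5→4.
A2: add {0} — 0 (Keeper): all of {4, 5} already in.
A3 = A2; e.g. 1 (Keeper) can still go to 2. Fixed point.
2 never enters the attractor, so Keeper can avoid the target forever.

Keeper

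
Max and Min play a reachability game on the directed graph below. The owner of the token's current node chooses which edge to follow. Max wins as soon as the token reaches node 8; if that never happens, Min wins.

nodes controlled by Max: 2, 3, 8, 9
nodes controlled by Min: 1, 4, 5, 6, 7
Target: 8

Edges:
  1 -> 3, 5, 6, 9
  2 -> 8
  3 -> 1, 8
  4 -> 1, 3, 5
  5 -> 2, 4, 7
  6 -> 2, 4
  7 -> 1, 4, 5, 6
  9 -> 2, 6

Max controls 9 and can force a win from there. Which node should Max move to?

A0 = {8}
A1: add {2, 3} — 2 (Max) has 2→8; 3 (Max) has 3→8.
A2: add {9} — 9 (Max) has 9→2.
A3 = A2; e.g. 1 (Min) can still go to 5. Fixed point.
From 9, successor 2 is in the attractor (rank 1); the other successor 6 is not.

2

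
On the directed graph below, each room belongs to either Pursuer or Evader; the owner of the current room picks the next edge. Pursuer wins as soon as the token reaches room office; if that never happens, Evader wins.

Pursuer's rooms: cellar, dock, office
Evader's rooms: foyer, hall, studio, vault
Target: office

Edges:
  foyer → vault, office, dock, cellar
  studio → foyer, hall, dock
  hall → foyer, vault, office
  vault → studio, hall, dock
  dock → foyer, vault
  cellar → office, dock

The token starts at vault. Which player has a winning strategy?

Evader

A0 = {office}
A1: add {cellar} — cellar (Pursuer) has cellar→office.
A2 = A1; e.g. foyer (Evader) can still go to vault. Fixed point.
vault never enters the attractor, so Evader can avoid the target forever.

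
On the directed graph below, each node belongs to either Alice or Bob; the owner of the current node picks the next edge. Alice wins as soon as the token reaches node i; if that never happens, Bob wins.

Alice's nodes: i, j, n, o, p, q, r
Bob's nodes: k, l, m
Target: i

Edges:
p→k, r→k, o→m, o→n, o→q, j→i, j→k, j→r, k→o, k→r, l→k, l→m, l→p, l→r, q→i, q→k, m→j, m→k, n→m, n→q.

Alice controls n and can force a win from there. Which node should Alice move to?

q

A0 = {i}
A1: add {j, q} — j (Alice) has j→i; q (Alice) has q→i.
A2: add {n, o} — n (Alice) has n→q; o (Alice) has o→q.
A3 = A2; e.g. k (Bob) can still go to r. Fixed point.
From n, successor q is in the attractor (rank 1); the other successor m is not.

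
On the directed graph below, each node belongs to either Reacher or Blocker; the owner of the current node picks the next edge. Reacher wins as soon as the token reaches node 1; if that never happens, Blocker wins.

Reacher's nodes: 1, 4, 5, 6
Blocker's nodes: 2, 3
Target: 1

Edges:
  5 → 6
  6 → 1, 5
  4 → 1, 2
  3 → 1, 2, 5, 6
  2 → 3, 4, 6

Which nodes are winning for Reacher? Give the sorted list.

1, 4, 5, 6

A0 = {1}
A1: add {4, 6} — 4 (Reacher) has 4→1; 6 (Reacher) has 6→1.
A2: add {5} — 5 (Reacher) has 5→6.
A3 = A2; e.g. 2 (Blocker) can still go to 3. Fixed point.
Reacher's winning region = {1, 4, 5, 6}.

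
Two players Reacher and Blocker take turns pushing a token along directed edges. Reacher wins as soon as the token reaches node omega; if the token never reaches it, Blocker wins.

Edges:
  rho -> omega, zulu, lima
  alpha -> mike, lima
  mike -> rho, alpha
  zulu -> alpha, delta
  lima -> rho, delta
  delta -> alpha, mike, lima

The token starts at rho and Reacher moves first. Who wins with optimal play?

Reacher

Track states (vertex, player-to-move).
A0 = {(omega,Reacher), (omega,Blocker)}
A1: add {(rho,Reacher)}.
(rho,Reacher) ∈ A1 ⇒ Reacher forces the target.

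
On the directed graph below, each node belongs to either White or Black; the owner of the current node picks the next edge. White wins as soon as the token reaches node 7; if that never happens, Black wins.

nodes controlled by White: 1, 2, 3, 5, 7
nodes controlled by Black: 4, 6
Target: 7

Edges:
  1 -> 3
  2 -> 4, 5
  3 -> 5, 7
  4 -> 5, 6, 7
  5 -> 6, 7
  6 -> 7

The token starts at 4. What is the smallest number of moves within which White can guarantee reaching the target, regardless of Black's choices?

2

A0 = {7}
A1: add {3, 5, 6} — 3 (White) has 3→7; 5 (White) has 5→7; 6 (Black): all of {7} already in.
A2: add {1, 2, 4} — 1 (White) has 1→3; 2 (White) has 2→5; 4 (Black): all of {5, 6, 7} already in.
A2 = all vertices. Fixed point.
4 enters the attractor at level 2, so White can force the target in 2 moves from there.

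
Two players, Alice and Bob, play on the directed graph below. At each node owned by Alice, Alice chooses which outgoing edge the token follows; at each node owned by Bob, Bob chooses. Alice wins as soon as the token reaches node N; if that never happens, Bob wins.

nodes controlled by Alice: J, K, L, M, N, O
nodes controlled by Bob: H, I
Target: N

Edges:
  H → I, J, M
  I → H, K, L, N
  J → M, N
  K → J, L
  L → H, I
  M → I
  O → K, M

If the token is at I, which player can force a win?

A0 = {N}
A1: add {J} — J (Alice) has J→N.
A2: add {K} — K (Alice) has K→J.
A3: add {O} — O (Alice) has O→K.
A4 = A3; e.g. H (Bob) can still go to I. Fixed point.
I never enters the attractor, so Bob can avoid the target forever.

Bob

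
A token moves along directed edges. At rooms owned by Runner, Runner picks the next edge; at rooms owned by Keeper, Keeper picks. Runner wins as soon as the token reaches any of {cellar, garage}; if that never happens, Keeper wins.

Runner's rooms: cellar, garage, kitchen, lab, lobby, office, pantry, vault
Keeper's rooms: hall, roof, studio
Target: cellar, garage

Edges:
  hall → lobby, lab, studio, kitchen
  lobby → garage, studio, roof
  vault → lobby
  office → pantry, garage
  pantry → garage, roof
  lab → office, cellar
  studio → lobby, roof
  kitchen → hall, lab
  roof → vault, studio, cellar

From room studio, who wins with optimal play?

A0 = {cellar, garage}
A1: add {lab, lobby, office, pantry} — lobby (Runner) has lobby→garage; office (Runner) has office→garage; pantry (Runner) has pantry→garage; lab (Runner) has lab→cellar.
A2: add {kitchen, vault} — vault (Runner) has vault→lobby; kitchen (Runner) has kitchen→lab.
A3 = A2; e.g. hall (Keeper) can still go to studio. Fixed point.
studio never enters the attractor, so Keeper can avoid the target forever.

Keeper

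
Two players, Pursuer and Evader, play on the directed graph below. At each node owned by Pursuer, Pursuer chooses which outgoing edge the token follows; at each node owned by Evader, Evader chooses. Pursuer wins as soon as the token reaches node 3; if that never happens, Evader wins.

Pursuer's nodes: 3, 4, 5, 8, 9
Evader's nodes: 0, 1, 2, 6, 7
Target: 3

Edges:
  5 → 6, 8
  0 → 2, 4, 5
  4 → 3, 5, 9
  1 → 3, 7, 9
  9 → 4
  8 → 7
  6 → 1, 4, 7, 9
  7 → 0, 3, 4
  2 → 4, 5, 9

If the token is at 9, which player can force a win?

A0 = {3}
A1: add {4} — 4 (Pursuer) has 4→3.
A2: add {9} — 9 (Pursuer) has 9→4.
A3 = A2; e.g. 0 (Evader) can still go to 2. Fixed point.
9 ∈ A2, so Pursuer can force the target.

Pursuer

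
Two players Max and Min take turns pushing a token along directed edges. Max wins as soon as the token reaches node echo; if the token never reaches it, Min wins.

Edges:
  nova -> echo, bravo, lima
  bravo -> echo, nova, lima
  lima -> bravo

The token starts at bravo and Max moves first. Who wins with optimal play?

Max

Track states (vertex, player-to-move).
A0 = {(echo,Max), (echo,Min)}
A1: add {(nova,Max), (bravo,Max)}.
(bravo,Max) ∈ A1 ⇒ Max forces the target.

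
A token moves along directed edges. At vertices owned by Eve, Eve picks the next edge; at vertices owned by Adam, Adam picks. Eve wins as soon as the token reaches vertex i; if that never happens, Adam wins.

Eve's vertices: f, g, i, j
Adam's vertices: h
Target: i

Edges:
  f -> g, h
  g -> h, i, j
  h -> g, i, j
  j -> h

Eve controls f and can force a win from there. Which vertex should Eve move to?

g

A0 = {i}
A1: add {g} — g (Eve) has g→i.
A2: add {f} — f (Eve) has f→g.
A3 = A2; e.g. h (Adam) can still go to j. Fixed point.
From f, successor g is in the attractor (rank 1); the other successor h is not.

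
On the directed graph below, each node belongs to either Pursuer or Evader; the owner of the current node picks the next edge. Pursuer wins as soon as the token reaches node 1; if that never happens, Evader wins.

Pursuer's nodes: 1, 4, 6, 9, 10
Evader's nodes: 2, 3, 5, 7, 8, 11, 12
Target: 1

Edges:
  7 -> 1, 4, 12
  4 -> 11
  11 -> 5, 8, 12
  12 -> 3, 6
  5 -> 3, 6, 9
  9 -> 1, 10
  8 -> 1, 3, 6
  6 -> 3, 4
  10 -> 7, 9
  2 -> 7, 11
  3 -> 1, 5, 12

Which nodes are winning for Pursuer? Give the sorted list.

A0 = {1}
A1: add {9} — 9 (Pursuer) has 9→1.
A2: add {10} — 10 (Pursuer) has 10→9.
A3 = A2; e.g. 2 (Evader) can still go to 7. Fixed point.
Pursuer's winning region = {1, 9, 10}.

1, 9, 10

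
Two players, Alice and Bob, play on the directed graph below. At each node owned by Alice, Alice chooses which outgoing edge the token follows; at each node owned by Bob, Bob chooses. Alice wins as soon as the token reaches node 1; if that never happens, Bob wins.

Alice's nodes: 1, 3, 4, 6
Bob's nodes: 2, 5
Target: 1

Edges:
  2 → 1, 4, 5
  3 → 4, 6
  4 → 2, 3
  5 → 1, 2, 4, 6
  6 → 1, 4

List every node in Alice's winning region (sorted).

1, 3, 4, 6

A0 = {1}
A1: add {6} — 6 (Alice) has 6→1.
A2: add {3} — 3 (Alice) has 3→6.
A3: add {4} — 4 (Alice) has 4→3.
A4 = A3; e.g. 2 (Bob) can still go to 5. Fixed point.
Alice's winning region = {1, 3, 4, 6}.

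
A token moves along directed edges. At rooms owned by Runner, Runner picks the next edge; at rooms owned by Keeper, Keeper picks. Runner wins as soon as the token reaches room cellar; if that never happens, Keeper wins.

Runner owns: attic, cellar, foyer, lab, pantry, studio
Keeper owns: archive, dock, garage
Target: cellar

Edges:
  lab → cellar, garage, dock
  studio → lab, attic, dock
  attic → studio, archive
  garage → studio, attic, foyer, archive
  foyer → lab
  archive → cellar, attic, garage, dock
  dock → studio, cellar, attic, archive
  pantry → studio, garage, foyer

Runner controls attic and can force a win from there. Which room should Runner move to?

studio

A0 = {cellar}
A1: add {lab} — lab (Runner) has lab→cellar.
A2: add {foyer, studio} — studio (Runner) has studio→lab; foyer (Runner) has foyer→lab.
A3: add {attic, pantry} — attic (Runner) has attic→studio; pantry (Runner) has pantry→studio.
A4 = A3; e.g. garage (Keeper) can still go to archive. Fixed point.
From attic, successor studio is in the attractor (rank 2); the other successor archive is not.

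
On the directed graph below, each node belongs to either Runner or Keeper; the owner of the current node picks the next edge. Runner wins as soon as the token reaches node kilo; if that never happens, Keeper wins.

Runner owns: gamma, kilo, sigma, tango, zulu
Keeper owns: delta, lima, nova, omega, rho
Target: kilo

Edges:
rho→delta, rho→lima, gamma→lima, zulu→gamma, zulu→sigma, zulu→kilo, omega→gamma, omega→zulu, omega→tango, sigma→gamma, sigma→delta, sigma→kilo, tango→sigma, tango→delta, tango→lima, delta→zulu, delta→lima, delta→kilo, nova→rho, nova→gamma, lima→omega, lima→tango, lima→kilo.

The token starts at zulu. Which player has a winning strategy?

A0 = {kilo}
A1: add {sigma, zulu} — zulu (Runner) has zulu→kilo; sigma (Runner) has sigma→kilo.
zulu ∈ A1, so Runner can force the target.

Runner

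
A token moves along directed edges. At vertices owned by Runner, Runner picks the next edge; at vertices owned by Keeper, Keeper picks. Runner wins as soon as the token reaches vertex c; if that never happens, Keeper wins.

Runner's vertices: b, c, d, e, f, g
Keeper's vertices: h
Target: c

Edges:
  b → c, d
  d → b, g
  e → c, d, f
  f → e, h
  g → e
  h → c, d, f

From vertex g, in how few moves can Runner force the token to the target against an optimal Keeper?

A0 = {c}
A1: add {b, e} — b (Runner) has b→c; e (Runner) has e→c.
A2: add {d, f, g} — d (Runner) has d→b; f (Runner) has f→e; g (Runner) has g→e.
g enters the attractor at level 2, so Runner can force the target in 2 moves from there.

2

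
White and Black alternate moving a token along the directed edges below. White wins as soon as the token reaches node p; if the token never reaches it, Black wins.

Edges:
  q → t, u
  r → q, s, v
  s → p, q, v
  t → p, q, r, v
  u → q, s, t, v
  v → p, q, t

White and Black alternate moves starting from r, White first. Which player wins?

Track states (vertex, player-to-move).
A0 = {(p,White), (p,Black)}
A1: add {(s,White), (t,White), (v,White)}.
A2 = A1; e.g. (q,White) stays out. (r,White) never enters ⇒ Black avoids the target.

Black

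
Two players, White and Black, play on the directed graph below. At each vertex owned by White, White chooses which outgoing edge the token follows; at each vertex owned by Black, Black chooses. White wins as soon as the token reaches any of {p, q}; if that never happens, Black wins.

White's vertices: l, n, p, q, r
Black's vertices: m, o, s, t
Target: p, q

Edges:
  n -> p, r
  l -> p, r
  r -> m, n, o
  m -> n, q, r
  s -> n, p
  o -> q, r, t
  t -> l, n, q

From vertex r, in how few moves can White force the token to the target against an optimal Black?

2

A0 = {p, q}
A1: add {l, n} — l (White) has l→p; n (White) has n→p.
A2: add {r, s, t} — r (White) has r→n; s (Black): all of {n, p} already in; t (Black): all of {l, n, q} already in.
r enters the attractor at level 2, so White can force the target in 2 moves from there.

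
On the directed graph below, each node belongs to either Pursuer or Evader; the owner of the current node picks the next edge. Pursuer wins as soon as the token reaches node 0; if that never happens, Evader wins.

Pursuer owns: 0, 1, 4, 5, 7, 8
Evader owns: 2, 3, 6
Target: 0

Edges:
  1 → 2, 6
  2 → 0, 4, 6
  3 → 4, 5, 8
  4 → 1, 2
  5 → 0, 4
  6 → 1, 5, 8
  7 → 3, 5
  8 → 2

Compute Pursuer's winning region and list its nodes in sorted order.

0, 5, 7

A0 = {0}
A1: add {5} — 5 (Pursuer) has 5→0.
A2: add {7} — 7 (Pursuer) has 7→5.
A3 = A2; e.g. 1 (Pursuer) has no edge into A2. Fixed point.
Pursuer's winning region = {0, 5, 7}.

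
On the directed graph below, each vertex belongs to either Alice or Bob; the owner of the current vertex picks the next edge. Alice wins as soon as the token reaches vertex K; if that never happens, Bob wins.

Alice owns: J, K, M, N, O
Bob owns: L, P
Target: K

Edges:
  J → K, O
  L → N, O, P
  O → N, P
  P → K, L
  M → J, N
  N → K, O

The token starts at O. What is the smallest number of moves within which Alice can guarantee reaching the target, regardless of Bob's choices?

A0 = {K}
A1: add {J, N} — J (Alice) has J→K; N (Alice) has N→K.
A2: add {M, O} — M (Alice) has M→J; O (Alice) has O→N.
A3 = A2; e.g. L (Bob) can still go to P. Fixed point.
O enters the attractor at level 2, so Alice can force the target in 2 moves from there.

2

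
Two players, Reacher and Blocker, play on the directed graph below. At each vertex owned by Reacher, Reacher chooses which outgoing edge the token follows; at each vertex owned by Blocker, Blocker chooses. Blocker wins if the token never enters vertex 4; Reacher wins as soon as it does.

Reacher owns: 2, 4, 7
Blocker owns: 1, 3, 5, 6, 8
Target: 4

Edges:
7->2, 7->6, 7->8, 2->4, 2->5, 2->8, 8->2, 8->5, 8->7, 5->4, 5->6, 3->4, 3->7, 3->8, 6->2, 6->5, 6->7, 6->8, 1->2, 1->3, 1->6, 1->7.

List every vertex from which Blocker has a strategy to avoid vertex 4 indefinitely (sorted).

A0 = {4}
A1: add {2} — 2 (Reacher) has 2→4.
A2: add {7} — 7 (Reacher) has 7→2.
A3 = A2; e.g. 1 (Blocker) can still go to 3. Fixed point.
Reacher's attractor = {2, 4, 7}; Blocker avoids the target exactly from the complement.

1, 3, 5, 6, 8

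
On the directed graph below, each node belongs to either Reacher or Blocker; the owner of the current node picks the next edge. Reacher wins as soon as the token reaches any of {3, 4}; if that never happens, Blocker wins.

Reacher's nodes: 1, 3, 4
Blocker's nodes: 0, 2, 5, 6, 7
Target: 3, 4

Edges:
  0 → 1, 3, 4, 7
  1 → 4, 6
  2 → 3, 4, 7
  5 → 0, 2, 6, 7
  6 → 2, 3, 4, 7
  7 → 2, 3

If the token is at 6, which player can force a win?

A0 = {3, 4}
A1: add {1} — 1 (Reacher) has 1→4.
A2 = A1; e.g. 0 (Blocker) can still go to 7. Fixed point.
6 never enters the attractor, so Blocker can avoid the target forever.

Blocker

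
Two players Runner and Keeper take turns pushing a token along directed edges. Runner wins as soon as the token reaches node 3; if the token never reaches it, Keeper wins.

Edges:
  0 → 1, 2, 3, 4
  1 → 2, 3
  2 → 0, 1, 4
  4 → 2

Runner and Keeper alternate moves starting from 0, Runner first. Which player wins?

Runner

Track states (vertex, player-to-move).
A0 = {(3,Runner), (3,Keeper)}
A1: add {(0,Runner), (1,Runner)}.
(0,Runner) ∈ A1 ⇒ Runner forces the target.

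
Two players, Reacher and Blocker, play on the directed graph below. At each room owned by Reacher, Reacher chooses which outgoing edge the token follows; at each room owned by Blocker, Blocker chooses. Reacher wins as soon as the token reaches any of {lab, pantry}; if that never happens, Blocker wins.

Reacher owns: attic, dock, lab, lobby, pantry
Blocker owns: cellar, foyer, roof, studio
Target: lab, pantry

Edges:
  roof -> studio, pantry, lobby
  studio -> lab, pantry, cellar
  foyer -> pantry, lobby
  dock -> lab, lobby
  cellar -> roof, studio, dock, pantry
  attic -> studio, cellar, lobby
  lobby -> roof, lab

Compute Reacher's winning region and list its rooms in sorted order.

attic, dock, foyer, lab, lobby, pantry

A0 = {lab, pantry}
A1: add {dock, lobby} — dock (Reacher) has dock→lab; lobby (Reacher) has lobby→lab.
A2: add {attic, foyer} — foyer (Blocker): all of {pantry, lobby} already in; attic (Reacher) has attic→lobby.
A3 = A2; e.g. roof (Blocker) can still go to studio. Fixed point.
Reacher's winning region = {attic, dock, foyer, lab, lobby, pantry}.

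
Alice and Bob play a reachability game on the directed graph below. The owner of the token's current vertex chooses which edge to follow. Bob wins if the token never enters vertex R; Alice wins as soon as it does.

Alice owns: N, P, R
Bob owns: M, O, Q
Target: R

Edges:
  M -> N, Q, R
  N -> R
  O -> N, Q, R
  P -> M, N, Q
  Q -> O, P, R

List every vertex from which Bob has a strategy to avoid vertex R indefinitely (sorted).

A0 = {R}
A1: add {N} — N (Alice) has N→R.
A2: add {P} — P (Alice) has P→N.
A3 = A2; e.g. M (Bob) can still go to Q. Fixed point.
Alice's attractor = {N, P, R}; Bob avoids the target exactly from the complement.

M, O, Q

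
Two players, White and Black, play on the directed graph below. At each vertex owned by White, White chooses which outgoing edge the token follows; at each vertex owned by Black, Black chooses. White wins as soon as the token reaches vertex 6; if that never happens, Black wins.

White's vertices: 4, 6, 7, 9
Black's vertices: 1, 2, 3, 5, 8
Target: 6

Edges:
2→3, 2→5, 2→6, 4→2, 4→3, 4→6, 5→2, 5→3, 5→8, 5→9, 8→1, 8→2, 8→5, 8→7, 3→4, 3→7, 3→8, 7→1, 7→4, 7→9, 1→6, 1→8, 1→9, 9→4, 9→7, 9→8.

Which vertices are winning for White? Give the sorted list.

A0 = {6}
A1: add {4} — 4 (White) has 4→6.
A2: add {7, 9} — 7 (White) has 7→4; 9 (White) has 9→4.
A3 = A2; e.g. 1 (Black) can still go to 8. Fixed point.
White's winning region = {4, 6, 7, 9}.

4, 6, 7, 9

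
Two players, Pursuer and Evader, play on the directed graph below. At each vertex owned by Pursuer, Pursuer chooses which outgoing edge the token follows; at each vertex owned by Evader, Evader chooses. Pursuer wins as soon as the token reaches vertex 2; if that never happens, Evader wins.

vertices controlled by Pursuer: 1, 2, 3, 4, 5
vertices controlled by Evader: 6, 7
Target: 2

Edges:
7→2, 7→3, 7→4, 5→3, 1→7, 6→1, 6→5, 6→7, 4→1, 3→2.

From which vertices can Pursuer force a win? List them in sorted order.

2, 3, 5

A0 = {2}
A1: add {3} — 3 (Pursuer) has 3→2.
A2: add {5} — 5 (Pursuer) has 5→3.
A3 = A2; e.g. 1 (Pursuer) has no edge into A2. Fixed point.
Pursuer's winning region = {2, 3, 5}.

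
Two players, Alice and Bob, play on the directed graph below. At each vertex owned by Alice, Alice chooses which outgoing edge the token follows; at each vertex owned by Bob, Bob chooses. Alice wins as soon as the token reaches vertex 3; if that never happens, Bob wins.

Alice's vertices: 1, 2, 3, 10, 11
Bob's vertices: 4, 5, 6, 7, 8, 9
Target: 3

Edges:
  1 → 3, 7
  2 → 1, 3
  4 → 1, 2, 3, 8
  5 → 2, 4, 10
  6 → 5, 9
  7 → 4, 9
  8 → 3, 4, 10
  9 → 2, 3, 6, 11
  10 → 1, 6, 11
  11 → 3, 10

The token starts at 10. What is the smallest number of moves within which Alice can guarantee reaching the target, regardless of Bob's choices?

2

A0 = {3}
A1: add {1, 2, 11} — 1 (Alice) has 1→3; 2 (Alice) has 2→3; 11 (Alice) has 11→3.
A2: add {10} — 10 (Alice) has 10→1.
A3 = A2; e.g. 4 (Bob) can still go to 8. Fixed point.
10 enters the attractor at level 2, so Alice can force the target in 2 moves from there.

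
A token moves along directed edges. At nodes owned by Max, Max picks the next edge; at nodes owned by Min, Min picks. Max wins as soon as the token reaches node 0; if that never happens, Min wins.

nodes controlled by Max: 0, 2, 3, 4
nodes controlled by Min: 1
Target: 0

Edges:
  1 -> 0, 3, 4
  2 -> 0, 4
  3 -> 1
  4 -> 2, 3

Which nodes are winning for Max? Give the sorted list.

0, 2, 4

A0 = {0}
A1: add {2} — 2 (Max) has 2→0.
A2: add {4} — 4 (Max) has 4→2.
A3 = A2; e.g. 1 (Min) can still go to 3. Fixed point.
Max's winning region = {0, 2, 4}.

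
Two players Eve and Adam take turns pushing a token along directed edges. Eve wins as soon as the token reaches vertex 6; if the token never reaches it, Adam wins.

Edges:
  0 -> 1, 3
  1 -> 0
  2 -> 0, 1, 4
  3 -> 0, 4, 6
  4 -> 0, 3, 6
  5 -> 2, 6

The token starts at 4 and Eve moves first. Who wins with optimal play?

Eve

Track states (vertex, player-to-move).
A0 = {(6,Eve), (6,Adam)}
A1: add {(3,Eve), (4,Eve), (5,Eve)}.
(4,Eve) ∈ A1 ⇒ Eve forces the target.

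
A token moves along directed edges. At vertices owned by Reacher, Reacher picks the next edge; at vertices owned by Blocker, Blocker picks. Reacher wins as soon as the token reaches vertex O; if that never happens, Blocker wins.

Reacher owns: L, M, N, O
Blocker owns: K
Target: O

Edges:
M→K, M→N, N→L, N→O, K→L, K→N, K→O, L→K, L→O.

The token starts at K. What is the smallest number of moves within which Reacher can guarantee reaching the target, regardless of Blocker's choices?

A0 = {O}
A1: add {L, N} — L (Reacher) has L→O; N (Reacher) has N→O.
A2: add {K, M} — K (Blocker): all of {L, N, O} already in; M (Reacher) has M→N.
A2 = all vertices. Fixed point.
K enters the attractor at level 2, so Reacher can force the target in 2 moves from there.

2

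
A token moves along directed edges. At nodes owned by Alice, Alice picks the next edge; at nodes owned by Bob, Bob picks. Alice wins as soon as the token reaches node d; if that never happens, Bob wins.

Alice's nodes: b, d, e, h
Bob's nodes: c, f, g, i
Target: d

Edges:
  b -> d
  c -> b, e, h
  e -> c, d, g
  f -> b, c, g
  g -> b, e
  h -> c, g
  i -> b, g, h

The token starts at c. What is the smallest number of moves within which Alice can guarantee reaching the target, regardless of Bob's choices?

A0 = {d}
A1: add {b, e} — b (Alice) has b→d; e (Alice) has e→d.
A2: add {g} — g (Bob): all of {b, e} already in.
A3: add {h} — h (Alice) has h→g.
A4: add {c, i} — c (Bob): all of {b, e, h} already in; i (Bob): all of {b, g, h} already in.
c enters the attractor at level 4, so Alice can force the target in 4 moves from there.

4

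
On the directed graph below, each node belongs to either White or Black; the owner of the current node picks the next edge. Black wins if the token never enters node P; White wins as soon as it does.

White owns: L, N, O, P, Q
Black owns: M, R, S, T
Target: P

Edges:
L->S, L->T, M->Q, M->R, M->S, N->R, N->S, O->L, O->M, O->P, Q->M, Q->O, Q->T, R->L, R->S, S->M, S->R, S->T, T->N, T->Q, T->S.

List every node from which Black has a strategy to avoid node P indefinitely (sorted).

L, M, N, R, S, T

A0 = {P}
A1: add {O} — O (White) has O→P.
A2: add {Q} — Q (White) has Q→O.
A3 = A2; e.g. L (White) has no edge into A2. Fixed point.
White's attractor = {O, P, Q}; Black avoids the target exactly from the complement.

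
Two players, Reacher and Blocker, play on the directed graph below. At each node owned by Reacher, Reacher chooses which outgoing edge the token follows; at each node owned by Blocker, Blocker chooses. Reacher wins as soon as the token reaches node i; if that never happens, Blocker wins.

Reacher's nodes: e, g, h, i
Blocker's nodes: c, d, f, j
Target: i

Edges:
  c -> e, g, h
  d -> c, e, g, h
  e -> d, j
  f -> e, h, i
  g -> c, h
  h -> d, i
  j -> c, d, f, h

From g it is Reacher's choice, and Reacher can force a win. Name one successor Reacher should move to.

A0 = {i}
A1: add {h} — h (Reacher) has h→i.
A2: add {g} — g (Reacher) has g→h.
A3 = A2; e.g. c (Blocker) can still go to e. Fixed point.
From g, successor h is in the attractor (rank 1); the other successor c is not.

h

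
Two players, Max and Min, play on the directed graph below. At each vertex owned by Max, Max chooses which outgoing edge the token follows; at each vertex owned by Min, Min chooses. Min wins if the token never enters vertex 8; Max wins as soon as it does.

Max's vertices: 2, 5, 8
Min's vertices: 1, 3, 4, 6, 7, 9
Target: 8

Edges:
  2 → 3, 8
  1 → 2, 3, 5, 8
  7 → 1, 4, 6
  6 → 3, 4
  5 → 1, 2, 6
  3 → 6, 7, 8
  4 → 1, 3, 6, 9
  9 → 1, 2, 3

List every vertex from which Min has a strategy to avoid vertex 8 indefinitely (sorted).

1, 3, 4, 6, 7, 9

A0 = {8}
A1: add {2} — 2 (Max) has 2→8.
A2: add {5} — 5 (Max) has 5→2.
A3 = A2; e.g. 1 (Min) can still go to 3. Fixed point.
Max's attractor = {2, 5, 8}; Min avoids the target exactly from the complement.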